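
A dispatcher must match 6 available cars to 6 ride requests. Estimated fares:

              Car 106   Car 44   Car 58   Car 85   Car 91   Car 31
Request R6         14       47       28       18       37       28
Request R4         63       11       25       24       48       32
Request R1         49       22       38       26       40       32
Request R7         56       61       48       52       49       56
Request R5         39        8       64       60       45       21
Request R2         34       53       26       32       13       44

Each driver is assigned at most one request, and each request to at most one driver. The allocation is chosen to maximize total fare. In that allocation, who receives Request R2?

Car 31 receives Request R2.

Optimal: Car 106→Request R4 ($63), Car 44→Request R6 ($47), Car 58→Request R5 ($64), Car 85→Request R7 ($52), Car 91→Request R1 ($40), Car 31→Request R2 ($44) — total 63+47+64+52+40+44 = $310.
Column-greedy (each request in turn goes to its best remaining driver) gives $302, worse by 8.
Swapping Car 58↔Car 85 (Car 58→Request R7 $48, Car 85→Request R5 $60) loses 8.
Car 31's own top request is Request R7 ($56), but forcing Car 31→Request R7 and reassigning the rest optimally gives only $307 — worse by 3.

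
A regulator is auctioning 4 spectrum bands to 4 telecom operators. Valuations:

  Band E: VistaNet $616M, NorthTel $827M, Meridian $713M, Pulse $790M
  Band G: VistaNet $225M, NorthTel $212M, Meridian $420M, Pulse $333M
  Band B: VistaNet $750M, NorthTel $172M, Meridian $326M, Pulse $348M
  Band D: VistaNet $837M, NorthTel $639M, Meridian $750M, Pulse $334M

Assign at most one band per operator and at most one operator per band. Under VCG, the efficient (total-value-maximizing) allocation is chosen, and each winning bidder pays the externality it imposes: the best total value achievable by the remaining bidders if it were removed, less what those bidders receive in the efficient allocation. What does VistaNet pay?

Efficient allocation: VistaNet→Band B ($750M), NorthTel→Band E ($827M), Meridian→Band D ($750M), Pulse→Band G ($333M); total welfare W = $2660M.
VistaNet receives Band B at value $750M, so the others get W − 750 = $1910M.
Without VistaNet: best allocation of the remaining 3 bidders over all 4 bands is NorthTel→Band E ($827M), Meridian→Band D ($750M), Pulse→Band B ($348M), total $1925M.
VCG payment = (others' best without VistaNet) − (others' welfare with VistaNet) = 1925 − 1910 = $15M.

VistaNet pays $15M.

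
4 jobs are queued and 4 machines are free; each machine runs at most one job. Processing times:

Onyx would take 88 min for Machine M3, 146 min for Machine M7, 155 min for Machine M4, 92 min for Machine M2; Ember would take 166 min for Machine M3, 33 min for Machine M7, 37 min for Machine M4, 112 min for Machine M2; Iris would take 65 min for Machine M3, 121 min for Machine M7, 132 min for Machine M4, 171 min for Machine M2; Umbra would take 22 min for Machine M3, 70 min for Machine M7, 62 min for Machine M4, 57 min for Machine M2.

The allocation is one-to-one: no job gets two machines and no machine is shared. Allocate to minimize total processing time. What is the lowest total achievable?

Minimum total: 252 min

Optimal: Onyx→Machine M2 (92 min), Ember→Machine M7 (33 min), Iris→Machine M3 (65 min), Umbra→Machine M4 (62 min) — total 92+33+65+62 = 252 min.
Min-entry greedy (repeatedly take the single cheapest remaining cell) gives 279 min, worse by 27.
Swapping Iris↔Ember (Iris→Machine M7 121 min, Ember→Machine M3 166 min) adds 189.
Checked against all permutations: 252 min is optimal.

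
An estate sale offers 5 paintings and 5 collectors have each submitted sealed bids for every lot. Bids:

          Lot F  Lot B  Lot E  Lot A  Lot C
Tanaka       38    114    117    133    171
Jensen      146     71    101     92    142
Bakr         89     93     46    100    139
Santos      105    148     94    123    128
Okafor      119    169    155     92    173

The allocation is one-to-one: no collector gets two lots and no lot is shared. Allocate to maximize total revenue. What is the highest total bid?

Optimal: Tanaka→Lot A ($133), Jensen→Lot F ($146), Bakr→Lot C ($139), Santos→Lot B ($148), Okafor→Lot E ($155) — total 133+146+139+148+155 = $721.
Max-entry greedy (repeatedly take the single best remaining cell) gives $646, worse by 75.
No other one-to-one assignment exceeds $721.

Maximum total: $721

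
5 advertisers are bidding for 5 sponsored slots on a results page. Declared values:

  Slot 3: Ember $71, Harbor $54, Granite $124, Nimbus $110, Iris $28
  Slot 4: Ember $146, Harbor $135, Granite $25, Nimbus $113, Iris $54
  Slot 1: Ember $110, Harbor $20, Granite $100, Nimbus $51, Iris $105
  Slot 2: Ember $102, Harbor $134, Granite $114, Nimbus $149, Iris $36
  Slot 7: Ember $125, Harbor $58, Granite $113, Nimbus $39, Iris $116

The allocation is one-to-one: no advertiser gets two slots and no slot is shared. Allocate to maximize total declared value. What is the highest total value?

Max total: $638

Optimal: Ember→Slot 7 ($125), Harbor→Slot 4 ($135), Granite→Slot 3 ($124), Nimbus→Slot 2 ($149), Iris→Slot 1 ($105) — total 125+135+124+149+105 = $638.
Max-entry greedy (repeatedly take the single best remaining cell) gives $555, worse by 83.
Next-best assignment: Ember→Slot 1, Harbor→Slot 4, Granite→Slot 3, Nimbus→Slot 2, Iris→Slot 7 = $634.
Swapping Iris↔Ember (Iris→Slot 7 $116, Ember→Slot 1 $110) loses 4.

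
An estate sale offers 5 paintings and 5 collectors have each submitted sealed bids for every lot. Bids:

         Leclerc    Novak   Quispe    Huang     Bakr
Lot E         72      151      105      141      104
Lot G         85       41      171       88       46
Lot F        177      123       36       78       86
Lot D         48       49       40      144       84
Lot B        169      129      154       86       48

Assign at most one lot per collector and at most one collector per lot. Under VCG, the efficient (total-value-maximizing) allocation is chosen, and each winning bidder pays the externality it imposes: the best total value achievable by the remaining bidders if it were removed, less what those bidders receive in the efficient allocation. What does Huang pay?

Huang pays $2.

Efficient allocation: Leclerc→Lot F ($177), Novak→Lot B ($129), Quispe→Lot G ($171), Huang→Lot D ($144), Bakr→Lot E ($104); total welfare W = $725.
Huang receives Lot D at value $144, so the others get W − 144 = $581.
Without Huang: best allocation of the remaining 4 bidders over all 5 lots is Leclerc→Lot F ($177), Novak→Lot E ($151), Quispe→Lot G ($171), Bakr→Lot D ($84), total $583.
VCG payment = (others' best without Huang) − (others' welfare with Huang) = 583 − 581 = $2.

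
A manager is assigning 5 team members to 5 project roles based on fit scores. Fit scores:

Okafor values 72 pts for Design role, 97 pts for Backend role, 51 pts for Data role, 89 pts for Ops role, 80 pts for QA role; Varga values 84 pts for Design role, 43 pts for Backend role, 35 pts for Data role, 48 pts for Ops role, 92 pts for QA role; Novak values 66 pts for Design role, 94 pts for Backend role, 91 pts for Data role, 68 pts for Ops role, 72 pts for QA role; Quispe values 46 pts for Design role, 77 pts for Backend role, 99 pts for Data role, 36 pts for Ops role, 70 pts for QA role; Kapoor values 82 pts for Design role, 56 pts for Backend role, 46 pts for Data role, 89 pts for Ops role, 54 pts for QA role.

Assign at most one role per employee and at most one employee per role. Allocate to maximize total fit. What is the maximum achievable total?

Max total: 456 pts

Optimal: Okafor→Ops role (89 pts), Varga→QA role (92 pts), Novak→Backend role (94 pts), Quispe→Data role (99 pts), Kapoor→Design role (82 pts) — total 89+92+94+99+82 = 456 pts.
Column-greedy (each role in turn goes to its best remaining employee) gives 441 pts, worse by 15.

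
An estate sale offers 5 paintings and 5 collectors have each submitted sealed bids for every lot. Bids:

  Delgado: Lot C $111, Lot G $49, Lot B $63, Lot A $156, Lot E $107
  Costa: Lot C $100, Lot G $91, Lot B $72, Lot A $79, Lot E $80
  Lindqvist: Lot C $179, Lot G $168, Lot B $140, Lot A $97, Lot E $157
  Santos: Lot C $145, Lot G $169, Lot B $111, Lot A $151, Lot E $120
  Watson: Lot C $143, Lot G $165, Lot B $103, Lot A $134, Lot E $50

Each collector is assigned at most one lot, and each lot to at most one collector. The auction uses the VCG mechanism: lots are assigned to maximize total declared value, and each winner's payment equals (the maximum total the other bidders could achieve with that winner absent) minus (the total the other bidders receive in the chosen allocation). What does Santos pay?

Santos pays $52.

Efficient allocation: Delgado→Lot A ($156), Costa→Lot B ($72), Lindqvist→Lot E ($157), Santos→Lot G ($169), Watson→Lot C ($143); total welfare W = $697.
Santos receives Lot G at value $169, so the others get W − 169 = $528.
Without Santos: best allocation of the remaining 4 bidders over all 5 lots is Delgado→Lot A ($156), Costa→Lot E ($80), Lindqvist→Lot C ($179), Watson→Lot G ($165), total $580.
VCG payment = (others' best without Santos) − (others' welfare with Santos) = 580 − 528 = $52.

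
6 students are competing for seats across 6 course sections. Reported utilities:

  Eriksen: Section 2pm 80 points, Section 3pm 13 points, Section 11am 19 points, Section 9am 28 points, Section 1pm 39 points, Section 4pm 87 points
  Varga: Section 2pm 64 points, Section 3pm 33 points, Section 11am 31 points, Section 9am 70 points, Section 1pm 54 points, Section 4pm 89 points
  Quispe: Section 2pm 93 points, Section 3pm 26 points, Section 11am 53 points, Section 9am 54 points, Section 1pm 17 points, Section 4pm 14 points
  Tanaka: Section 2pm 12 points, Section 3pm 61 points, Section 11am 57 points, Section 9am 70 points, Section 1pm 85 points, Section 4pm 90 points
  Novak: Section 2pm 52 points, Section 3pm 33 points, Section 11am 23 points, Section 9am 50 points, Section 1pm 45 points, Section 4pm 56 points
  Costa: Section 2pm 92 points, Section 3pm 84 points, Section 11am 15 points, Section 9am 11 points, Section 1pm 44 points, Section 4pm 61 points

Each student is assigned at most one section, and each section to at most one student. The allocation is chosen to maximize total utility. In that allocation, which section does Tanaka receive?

Tanaka receives Section 1pm.

Optimal: Eriksen→Section 4pm (87 points), Varga→Section 9am (70 points), Quispe→Section 2pm (93 points), Tanaka→Section 1pm (85 points), Novak→Section 11am (23 points), Costa→Section 3pm (84 points) — total 87+70+93+85+23+84 = 442 points.
Column-greedy (each section in turn goes to its best remaining student) gives 436 points, worse by 6.
Swapping Novak↔Quispe (Novak→Section 2pm 52 points, Quispe→Section 11am 53 points) loses 11.
Every other assignment is strictly worse.
Tanaka's own top section is Section 4pm (90 points), but forcing Tanaka→Section 4pm and reassigning the rest optimally gives only 422 points — worse by 20.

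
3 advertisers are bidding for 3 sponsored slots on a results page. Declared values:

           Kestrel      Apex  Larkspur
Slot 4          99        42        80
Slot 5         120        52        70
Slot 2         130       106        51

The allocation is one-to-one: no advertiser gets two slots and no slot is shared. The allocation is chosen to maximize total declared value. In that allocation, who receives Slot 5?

Optimal: Kestrel→Slot 5 ($120), Apex→Slot 2 ($106), Larkspur→Slot 4 ($80) — total 120+106+80 = $306.
Row-greedy (each advertiser in turn takes its best remaining slot) gives $262, worse by 44.
Next-best assignment: Kestrel→Slot 4, Apex→Slot 2, Larkspur→Slot 5 = $275.
Swapping Apex↔Kestrel (Apex→Slot 5 $52, Kestrel→Slot 2 $130) loses 44.
Kestrel's own top slot is Slot 2 ($130), but forcing Kestrel→Slot 2 and reassigning the rest optimally gives only $262 — worse by 44.

Kestrel receives Slot 5.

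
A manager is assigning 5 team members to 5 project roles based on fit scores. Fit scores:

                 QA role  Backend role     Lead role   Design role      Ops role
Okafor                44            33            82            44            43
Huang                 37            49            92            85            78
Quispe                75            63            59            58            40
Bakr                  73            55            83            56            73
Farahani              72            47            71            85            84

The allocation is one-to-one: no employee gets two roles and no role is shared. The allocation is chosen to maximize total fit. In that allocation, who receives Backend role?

This is the linear assignment problem.
Optimal: Okafor→Lead role (82 pts), Huang→Design role (85 pts), Quispe→Backend role (63 pts), Bakr→QA role (73 pts), Farahani→Ops role (84 pts) — total 82+85+63+73+84 = 387 pts.
Row-greedy (each employee in turn takes its best remaining role) gives 362 pts, worse by 25.
Swapping Okafor↔Bakr (Okafor→QA role 44 pts, Bakr→Lead role 83 pts) loses 28.
Checked against all permutations: 387 pts is optimal.
Quispe's own top role is QA role (75 pts), but forcing Quispe→QA role and reassigning the rest optimally gives only 381 pts — worse by 6.

Quispe receives Backend role.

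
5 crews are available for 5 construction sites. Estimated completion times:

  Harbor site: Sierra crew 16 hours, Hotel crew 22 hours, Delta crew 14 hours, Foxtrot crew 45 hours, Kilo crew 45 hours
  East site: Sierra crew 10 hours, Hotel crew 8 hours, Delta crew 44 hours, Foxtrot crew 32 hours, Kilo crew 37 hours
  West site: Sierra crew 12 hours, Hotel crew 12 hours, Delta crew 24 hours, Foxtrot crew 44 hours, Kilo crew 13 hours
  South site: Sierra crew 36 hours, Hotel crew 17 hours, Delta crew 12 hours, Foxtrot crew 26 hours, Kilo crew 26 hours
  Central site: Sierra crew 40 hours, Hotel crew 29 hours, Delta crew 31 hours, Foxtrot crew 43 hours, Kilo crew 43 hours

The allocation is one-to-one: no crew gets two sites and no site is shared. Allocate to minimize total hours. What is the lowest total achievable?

This is a one-to-one assignment (minimum-cost bipartite matching).
Optimal: Sierra crew→Harbor site (16 hours), Hotel crew→East site (8 hours), Delta crew→South site (12 hours), Foxtrot crew→Central site (43 hours), Kilo crew→West site (13 hours) — total 16+8+12+43+13 = 92 hours.
Column-greedy (each site in turn goes to its cheapest remaining crew) gives 103 hours, worse by 11.

Minimum total: 92 hours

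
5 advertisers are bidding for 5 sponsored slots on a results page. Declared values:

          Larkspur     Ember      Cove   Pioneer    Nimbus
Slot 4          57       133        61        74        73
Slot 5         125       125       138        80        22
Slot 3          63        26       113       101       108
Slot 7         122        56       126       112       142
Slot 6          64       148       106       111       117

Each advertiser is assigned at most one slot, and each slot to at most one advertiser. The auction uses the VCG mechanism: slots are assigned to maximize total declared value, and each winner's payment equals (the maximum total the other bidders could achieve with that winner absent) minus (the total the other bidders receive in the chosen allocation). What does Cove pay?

Efficient allocation: Larkspur→Slot 5 ($125), Ember→Slot 4 ($133), Cove→Slot 3 ($113), Pioneer→Slot 6 ($111), Nimbus→Slot 7 ($142); total welfare W = $624.
Cove receives Slot 3 at value $113, so the others get W − 113 = $511.
Without Cove: best allocation of the remaining 4 bidders over all 5 slots is Larkspur→Slot 5 ($125), Ember→Slot 6 ($148), Pioneer→Slot 3 ($101), Nimbus→Slot 7 ($142), total $516.
VCG payment = (others' best without Cove) − (others' welfare with Cove) = 516 − 511 = $5.

Cove pays $5.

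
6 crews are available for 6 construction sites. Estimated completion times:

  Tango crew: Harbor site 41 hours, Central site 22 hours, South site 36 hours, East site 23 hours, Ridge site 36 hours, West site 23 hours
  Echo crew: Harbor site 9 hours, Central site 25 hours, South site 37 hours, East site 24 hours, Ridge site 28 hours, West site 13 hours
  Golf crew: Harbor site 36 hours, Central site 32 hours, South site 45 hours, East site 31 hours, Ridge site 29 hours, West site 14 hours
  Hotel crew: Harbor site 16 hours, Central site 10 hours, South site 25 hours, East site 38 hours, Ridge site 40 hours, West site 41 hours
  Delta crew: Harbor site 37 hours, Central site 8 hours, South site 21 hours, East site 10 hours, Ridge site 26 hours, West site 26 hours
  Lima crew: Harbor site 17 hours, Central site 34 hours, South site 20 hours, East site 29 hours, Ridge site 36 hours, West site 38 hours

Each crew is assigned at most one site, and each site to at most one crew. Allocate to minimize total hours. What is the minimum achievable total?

Optimal: Tango crew→Ridge site (36 hours), Echo crew→Harbor site (9 hours), Golf crew→West site (14 hours), Hotel crew→Central site (10 hours), Delta crew→East site (10 hours), Lima crew→South site (20 hours) — total 36+9+14+10+10+20 = 99 hours.
Row-greedy (each crew in turn takes its cheapest remaining site) gives 116 hours, worse by 17.
Next-best assignment: Tango crew→West site, Echo crew→Harbor site, Golf crew→Ridge site, Hotel crew→Central site, Delta crew→East site, Lima crew→South site = 101 hours.

Min total: 99 hours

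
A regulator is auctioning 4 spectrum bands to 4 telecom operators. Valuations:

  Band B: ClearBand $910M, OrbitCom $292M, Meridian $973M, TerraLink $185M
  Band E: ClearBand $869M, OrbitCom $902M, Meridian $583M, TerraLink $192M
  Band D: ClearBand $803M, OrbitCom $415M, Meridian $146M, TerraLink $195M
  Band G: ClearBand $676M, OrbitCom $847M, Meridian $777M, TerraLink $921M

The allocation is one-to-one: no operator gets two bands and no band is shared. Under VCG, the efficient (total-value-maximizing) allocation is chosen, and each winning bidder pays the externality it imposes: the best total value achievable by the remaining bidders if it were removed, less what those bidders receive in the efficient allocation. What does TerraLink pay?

Efficient allocation: ClearBand→Band D ($803M), OrbitCom→Band E ($902M), Meridian→Band B ($973M), TerraLink→Band G ($921M); total welfare W = $3599M.
TerraLink receives Band G at value $921M, so the others get W − 921 = $2678M.
Without TerraLink: best allocation of the remaining 3 bidders over all 4 bands is ClearBand→Band E ($869M), OrbitCom→Band G ($847M), Meridian→Band B ($973M), total $2689M.
VCG payment = (others' best without TerraLink) − (others' welfare with TerraLink) = 2689 − 2678 = $11M.

TerraLink pays $11M.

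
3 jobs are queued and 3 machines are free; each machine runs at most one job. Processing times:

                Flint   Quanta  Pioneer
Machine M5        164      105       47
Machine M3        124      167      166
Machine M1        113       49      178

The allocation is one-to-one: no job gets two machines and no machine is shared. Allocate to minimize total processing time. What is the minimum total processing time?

Optimal: Flint→Machine M3 (124 min), Quanta→Machine M1 (49 min), Pioneer→Machine M5 (47 min) — total 124+49+47 = 220 min.
Row-greedy (each job in turn takes its cheapest remaining machine) gives 384 min, worse by 164.

Min total: 220 min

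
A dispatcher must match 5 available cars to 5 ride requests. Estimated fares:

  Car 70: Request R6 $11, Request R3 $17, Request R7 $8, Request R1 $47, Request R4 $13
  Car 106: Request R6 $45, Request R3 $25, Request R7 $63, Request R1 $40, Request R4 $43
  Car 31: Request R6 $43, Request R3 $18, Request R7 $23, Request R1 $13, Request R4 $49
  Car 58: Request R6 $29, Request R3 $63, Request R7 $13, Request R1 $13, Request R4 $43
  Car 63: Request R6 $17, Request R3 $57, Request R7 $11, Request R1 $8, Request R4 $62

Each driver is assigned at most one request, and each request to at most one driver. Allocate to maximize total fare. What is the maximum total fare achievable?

This is the linear assignment problem.
Optimal: Car 70→Request R1 ($47), Car 106→Request R7 ($63), Car 31→Request R6 ($43), Car 58→Request R3 ($63), Car 63→Request R4 ($62) — total 47+63+43+63+62 = $278.
Column-greedy (each request in turn goes to its best remaining driver) gives $240, worse by 38.
Next-best assignment: Car 70→Request R1, Car 106→Request R7, Car 31→Request R6, Car 58→Request R4, Car 63→Request R3 = $253.
Every other assignment is strictly worse.

Max total: $278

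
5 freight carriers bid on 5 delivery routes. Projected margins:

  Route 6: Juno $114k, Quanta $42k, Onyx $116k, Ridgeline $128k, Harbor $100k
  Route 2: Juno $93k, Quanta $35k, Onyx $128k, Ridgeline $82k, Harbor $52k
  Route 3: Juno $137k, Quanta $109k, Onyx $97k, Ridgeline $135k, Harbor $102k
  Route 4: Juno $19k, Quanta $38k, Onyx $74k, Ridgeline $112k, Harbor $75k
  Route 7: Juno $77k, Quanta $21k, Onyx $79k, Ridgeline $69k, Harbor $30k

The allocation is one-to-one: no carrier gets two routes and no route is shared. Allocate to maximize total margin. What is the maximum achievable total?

Maximum total: $526k

Optimal: Juno→Route 7 ($77k), Quanta→Route 3 ($109k), Onyx→Route 2 ($128k), Ridgeline→Route 4 ($112k), Harbor→Route 6 ($100k) — total 77+109+128+112+100 = $526k.
Row-greedy (each carrier in turn takes its best remaining route) gives $449k, worse by 77.
Swapping Ridgeline↔Harbor (Ridgeline→Route 6 $128k, Harbor→Route 4 $75k) loses 9.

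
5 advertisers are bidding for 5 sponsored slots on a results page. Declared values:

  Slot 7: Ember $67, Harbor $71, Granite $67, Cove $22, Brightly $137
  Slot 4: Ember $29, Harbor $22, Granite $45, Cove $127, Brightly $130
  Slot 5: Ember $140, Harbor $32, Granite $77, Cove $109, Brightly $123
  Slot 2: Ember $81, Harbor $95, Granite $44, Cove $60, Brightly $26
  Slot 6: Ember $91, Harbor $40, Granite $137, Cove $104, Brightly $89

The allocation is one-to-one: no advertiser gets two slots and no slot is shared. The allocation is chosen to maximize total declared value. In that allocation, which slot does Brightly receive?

Brightly receives Slot 7.

Treat this as an assignment problem: match each advertiser to one slot.
Optimal: Ember→Slot 5 ($140), Harbor→Slot 2 ($95), Granite→Slot 6 ($137), Cove→Slot 4 ($127), Brightly→Slot 7 ($137) — total 140+95+137+127+137 = $636.
Next-best assignment: Ember→Slot 7, Harbor→Slot 2, Granite→Slot 6, Cove→Slot 4, Brightly→Slot 5 = $549.
Swapping Harbor↔Cove (Harbor→Slot 4 $22, Cove→Slot 2 $60) loses 140.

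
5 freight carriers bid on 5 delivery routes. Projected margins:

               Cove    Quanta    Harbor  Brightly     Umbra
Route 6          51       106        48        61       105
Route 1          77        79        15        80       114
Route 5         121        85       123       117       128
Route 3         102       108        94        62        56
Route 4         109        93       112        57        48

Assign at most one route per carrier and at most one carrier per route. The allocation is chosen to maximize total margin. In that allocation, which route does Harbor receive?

Harbor receives Route 4.

Optimal: Cove→Route 3 ($102k), Quanta→Route 6 ($106k), Harbor→Route 4 ($112k), Brightly→Route 5 ($117k), Umbra→Route 1 ($114k) — total 102+106+112+117+114 = $551k.
Next-best assignment: Cove→Route 4, Quanta→Route 6, Harbor→Route 3, Brightly→Route 5, Umbra→Route 1 = $540k.
Harbor's own top route is Route 5 ($123k), but forcing Harbor→Route 5 and reassigning the rest optimally gives only $525k — worse by 26.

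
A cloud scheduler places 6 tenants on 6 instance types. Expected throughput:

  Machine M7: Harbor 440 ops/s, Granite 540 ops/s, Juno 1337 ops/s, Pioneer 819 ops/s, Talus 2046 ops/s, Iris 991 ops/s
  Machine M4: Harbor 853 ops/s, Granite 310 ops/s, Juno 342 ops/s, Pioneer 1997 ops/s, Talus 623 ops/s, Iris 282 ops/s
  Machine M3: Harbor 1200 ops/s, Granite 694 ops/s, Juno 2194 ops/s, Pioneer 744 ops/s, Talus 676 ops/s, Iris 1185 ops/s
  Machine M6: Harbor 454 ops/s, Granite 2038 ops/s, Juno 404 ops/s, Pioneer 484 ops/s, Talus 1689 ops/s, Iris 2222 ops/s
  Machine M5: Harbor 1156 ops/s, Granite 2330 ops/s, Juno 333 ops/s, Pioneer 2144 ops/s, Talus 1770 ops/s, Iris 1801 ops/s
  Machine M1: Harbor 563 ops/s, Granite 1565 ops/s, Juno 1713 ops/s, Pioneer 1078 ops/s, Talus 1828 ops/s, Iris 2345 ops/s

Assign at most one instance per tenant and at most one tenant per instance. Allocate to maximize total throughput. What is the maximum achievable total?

Maximum total: 11776 ops/s

Optimal: Harbor→Machine M5 (1156 ops/s), Granite→Machine M6 (2038 ops/s), Juno→Machine M3 (2194 ops/s), Pioneer→Machine M4 (1997 ops/s), Talus→Machine M7 (2046 ops/s), Iris→Machine M1 (2345 ops/s) — total 1156+2038+2194+1997+2046+2345 = 11776 ops/s.
Column-greedy (each instance in turn goes to its best remaining tenant) gives 11352 ops/s, worse by 424.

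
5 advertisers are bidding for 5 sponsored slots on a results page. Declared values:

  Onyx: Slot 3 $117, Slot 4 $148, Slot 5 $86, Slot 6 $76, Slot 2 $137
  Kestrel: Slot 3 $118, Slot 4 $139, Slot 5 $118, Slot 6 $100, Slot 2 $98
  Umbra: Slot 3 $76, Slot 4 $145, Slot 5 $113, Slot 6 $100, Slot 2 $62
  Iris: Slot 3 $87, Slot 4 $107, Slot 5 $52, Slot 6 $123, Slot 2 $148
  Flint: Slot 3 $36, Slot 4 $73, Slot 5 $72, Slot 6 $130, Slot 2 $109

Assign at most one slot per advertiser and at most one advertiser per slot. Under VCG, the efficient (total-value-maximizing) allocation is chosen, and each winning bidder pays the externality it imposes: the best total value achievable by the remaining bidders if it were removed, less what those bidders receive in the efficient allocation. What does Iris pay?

Iris pays $20.

Efficient allocation: Onyx→Slot 3 ($117), Kestrel→Slot 5 ($118), Umbra→Slot 4 ($145), Iris→Slot 2 ($148), Flint→Slot 6 ($130); total welfare W = $658.
Iris receives Slot 2 at value $148, so the others get W − 148 = $510.
Without Iris: best allocation of the remaining 4 bidders over all 5 slots is Onyx→Slot 2 ($137), Kestrel→Slot 3 ($118), Umbra→Slot 4 ($145), Flint→Slot 6 ($130), total $530.
VCG payment = (others' best without Iris) − (others' welfare with Iris) = 530 − 510 = $20.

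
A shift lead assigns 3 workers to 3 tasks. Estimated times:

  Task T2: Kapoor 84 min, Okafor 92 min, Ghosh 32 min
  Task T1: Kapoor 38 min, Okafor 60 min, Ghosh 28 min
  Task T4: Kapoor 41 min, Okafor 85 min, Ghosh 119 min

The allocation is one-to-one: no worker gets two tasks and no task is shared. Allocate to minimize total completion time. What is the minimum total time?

Optimal: Kapoor→Task T4 (41 min), Okafor→Task T1 (60 min), Ghosh→Task T2 (32 min) — total 41+60+32 = 133 min.

Min total: 133 min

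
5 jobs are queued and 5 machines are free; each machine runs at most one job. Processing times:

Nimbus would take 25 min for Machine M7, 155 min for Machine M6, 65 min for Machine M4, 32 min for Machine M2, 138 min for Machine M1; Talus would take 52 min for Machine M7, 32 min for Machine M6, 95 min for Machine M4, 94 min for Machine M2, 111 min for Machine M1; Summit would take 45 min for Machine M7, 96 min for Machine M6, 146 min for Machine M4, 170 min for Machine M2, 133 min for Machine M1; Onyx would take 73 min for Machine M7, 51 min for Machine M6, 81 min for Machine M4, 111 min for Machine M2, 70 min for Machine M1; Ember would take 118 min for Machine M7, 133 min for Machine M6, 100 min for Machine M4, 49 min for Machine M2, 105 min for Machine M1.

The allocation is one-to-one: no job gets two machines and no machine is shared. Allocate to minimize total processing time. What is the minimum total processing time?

This is the linear assignment problem.
Optimal: Nimbus→Machine M4 (65 min), Talus→Machine M6 (32 min), Summit→Machine M7 (45 min), Onyx→Machine M1 (70 min), Ember→Machine M2 (49 min) — total 65+32+45+70+49 = 261 min.
Min-entry greedy (repeatedly take the single cheapest remaining cell) gives 322 min, worse by 61.
Next-best assignment: Nimbus→Machine M2, Talus→Machine M6, Summit→Machine M7, Onyx→Machine M1, Ember→Machine M4 = 279 min.
Checked against all permutations: 261 min is optimal.

Minimum total: 261 min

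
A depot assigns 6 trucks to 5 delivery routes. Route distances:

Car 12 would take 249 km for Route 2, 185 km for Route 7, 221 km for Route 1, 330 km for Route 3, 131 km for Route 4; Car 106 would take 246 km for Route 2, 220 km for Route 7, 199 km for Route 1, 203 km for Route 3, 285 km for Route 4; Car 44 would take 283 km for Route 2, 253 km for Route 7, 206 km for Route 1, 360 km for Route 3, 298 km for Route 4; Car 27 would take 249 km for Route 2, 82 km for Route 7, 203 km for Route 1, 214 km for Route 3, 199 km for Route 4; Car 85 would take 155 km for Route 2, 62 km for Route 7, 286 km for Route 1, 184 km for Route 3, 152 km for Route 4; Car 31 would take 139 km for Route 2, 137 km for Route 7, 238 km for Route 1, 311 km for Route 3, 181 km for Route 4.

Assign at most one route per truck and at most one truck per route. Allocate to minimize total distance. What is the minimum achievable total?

Minimum total: 735 km

Optimal: Car 31→Route 2 (139 km), Car 27→Route 7 (82 km), Car 106→Route 1 (199 km), Car 85→Route 3 (184 km), Car 12→Route 4 (131 km) — total 139+82+199+184+131 = 735 km.
Every other assignment is strictly worse.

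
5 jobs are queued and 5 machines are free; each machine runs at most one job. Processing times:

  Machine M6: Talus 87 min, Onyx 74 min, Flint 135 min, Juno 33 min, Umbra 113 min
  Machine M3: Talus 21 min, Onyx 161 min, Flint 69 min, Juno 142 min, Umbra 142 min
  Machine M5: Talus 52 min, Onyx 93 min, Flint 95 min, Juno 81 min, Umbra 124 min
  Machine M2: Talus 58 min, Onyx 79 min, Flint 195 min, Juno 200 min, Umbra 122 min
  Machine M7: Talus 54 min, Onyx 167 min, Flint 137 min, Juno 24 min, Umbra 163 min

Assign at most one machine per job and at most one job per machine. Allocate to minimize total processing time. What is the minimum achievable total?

Optimal: Talus→Machine M3 (21 min), Onyx→Machine M2 (79 min), Flint→Machine M5 (95 min), Juno→Machine M7 (24 min), Umbra→Machine M6 (113 min) — total 21+79+95+24+113 = 332 min.
Min-entry greedy (repeatedly take the single cheapest remaining cell) gives 336 min, worse by 4.
Every other assignment is strictly worse.

Min total: 332 min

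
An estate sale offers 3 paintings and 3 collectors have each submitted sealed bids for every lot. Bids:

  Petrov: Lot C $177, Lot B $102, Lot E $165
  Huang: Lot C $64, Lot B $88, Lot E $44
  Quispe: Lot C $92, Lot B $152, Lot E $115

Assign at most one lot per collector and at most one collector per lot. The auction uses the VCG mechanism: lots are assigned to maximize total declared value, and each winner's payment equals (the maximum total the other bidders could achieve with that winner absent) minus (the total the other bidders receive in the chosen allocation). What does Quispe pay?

Efficient allocation: Petrov→Lot E ($165), Huang→Lot C ($64), Quispe→Lot B ($152); total welfare W = $381.
Quispe receives Lot B at value $152, so the others get W − 152 = $229.
Without Quispe: best allocation of the remaining 2 bidders over all 3 lots is Petrov→Lot C ($177), Huang→Lot B ($88), total $265.
VCG payment = (others' best without Quispe) − (others' welfare with Quispe) = 265 − 229 = $36.

Quispe pays $36.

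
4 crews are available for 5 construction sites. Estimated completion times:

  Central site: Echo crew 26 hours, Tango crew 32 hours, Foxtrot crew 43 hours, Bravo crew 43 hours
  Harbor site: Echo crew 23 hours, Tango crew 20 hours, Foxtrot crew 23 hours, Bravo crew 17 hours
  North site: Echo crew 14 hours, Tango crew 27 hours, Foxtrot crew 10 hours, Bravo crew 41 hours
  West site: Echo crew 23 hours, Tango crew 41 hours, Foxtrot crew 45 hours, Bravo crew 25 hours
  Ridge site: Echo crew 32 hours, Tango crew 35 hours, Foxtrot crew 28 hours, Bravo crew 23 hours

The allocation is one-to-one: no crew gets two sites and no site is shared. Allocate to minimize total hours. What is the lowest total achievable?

Minimum total: 76 hours

Treat this as an assignment problem: match each crew to one site.
Optimal: Echo crew→West site (23 hours), Tango crew→Harbor site (20 hours), Foxtrot crew→North site (10 hours), Bravo crew→Ridge site (23 hours) — total 23+20+10+23 = 76 hours.
Min-entry greedy (repeatedly take the single cheapest remaining cell) gives 82 hours, worse by 6.
Next-best assignment: Echo crew→Central site, Tango crew→Harbor site, Foxtrot crew→North site, Bravo crew→Ridge site = 79 hours.
Swapping Bravo crew↔Foxtrot crew (Bravo crew→North site 41 hours, Foxtrot crew→Ridge site 28 hours) adds 36.
No other one-to-one assignment undercuts 76 hours.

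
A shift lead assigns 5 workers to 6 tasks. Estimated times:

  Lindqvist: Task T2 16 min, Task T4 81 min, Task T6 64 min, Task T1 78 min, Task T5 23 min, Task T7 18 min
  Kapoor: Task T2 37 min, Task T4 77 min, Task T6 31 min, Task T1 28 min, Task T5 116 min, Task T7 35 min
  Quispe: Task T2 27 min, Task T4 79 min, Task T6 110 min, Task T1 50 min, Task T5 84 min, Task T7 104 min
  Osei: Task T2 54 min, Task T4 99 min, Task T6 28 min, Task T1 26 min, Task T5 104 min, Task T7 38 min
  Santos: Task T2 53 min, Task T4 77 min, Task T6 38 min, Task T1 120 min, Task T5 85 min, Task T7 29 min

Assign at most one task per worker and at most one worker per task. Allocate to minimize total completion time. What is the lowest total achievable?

Minimum total: 135 min

Optimal: Lindqvist→Task T5 (23 min), Kapoor→Task T1 (28 min), Quispe→Task T2 (27 min), Osei→Task T6 (28 min), Santos→Task T7 (29 min) — total 23+28+27+28+29 = 135 min.
Column-greedy (each task in turn goes to its cheapest remaining worker) gives 256 min, worse by 121.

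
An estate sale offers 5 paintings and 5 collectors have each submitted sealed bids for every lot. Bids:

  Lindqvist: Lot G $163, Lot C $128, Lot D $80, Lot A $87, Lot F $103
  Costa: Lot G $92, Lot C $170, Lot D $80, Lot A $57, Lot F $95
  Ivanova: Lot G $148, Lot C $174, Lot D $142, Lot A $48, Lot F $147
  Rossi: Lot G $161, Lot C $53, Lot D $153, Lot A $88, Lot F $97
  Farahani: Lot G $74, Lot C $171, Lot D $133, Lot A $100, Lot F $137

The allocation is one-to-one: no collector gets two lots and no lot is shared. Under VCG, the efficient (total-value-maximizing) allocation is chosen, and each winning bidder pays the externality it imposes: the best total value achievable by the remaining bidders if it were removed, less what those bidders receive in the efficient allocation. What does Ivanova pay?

Efficient allocation: Lindqvist→Lot G ($163), Costa→Lot C ($170), Ivanova→Lot F ($147), Rossi→Lot D ($153), Farahani→Lot A ($100); total welfare W = $733.
Ivanova receives Lot F at value $147, so the others get W − 147 = $586.
Without Ivanova: best allocation of the remaining 4 bidders over all 5 lots is Lindqvist→Lot G ($163), Costa→Lot C ($170), Rossi→Lot D ($153), Farahani→Lot F ($137), total $623.
VCG payment = (others' best without Ivanova) − (others' welfare with Ivanova) = 623 − 586 = $37.

Ivanova pays $37.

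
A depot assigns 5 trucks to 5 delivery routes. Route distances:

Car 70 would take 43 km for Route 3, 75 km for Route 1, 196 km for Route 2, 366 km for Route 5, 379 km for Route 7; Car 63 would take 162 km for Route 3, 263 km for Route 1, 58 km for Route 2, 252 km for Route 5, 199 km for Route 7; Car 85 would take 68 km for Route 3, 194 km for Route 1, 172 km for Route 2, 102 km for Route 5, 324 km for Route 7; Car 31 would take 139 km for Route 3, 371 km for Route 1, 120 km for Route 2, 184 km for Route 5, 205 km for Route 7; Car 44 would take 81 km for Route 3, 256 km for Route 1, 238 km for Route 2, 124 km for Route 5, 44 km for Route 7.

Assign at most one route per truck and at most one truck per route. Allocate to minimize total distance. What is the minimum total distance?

Minimum total: 418 km

Treat this as an assignment problem: match each truck to one route.
Optimal: Car 70→Route 1 (75 km), Car 63→Route 2 (58 km), Car 85→Route 5 (102 km), Car 31→Route 3 (139 km), Car 44→Route 7 (44 km) — total 75+58+102+139+44 = 418 km.
Row-greedy (each truck in turn takes its cheapest remaining route) gives 664 km, worse by 246.
Swapping Car 31↔Car 85 (Car 31→Route 5 184 km, Car 85→Route 3 68 km) adds 11.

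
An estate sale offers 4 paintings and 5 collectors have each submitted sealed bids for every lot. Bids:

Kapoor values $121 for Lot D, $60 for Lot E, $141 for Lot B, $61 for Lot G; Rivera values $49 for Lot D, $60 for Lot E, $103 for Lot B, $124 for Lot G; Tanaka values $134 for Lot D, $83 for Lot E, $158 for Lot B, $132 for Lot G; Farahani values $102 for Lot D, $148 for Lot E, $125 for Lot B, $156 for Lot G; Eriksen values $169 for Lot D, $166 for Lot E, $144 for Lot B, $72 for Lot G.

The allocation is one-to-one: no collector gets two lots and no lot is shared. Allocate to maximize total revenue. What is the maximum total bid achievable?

Optimal: Kapoor→Lot D ($121), Eriksen→Lot E ($166), Tanaka→Lot B ($158), Farahani→Lot G ($156) — total 121+166+158+156 = $601.
Column-greedy (each lot in turn goes to its best remaining collector) gives $599, worse by 2.
Every other assignment is strictly worse.

Max total: $601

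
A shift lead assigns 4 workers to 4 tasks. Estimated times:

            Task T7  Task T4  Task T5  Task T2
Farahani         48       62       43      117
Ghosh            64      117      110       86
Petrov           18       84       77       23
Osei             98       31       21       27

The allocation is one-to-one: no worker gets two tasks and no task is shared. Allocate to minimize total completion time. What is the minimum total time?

Treat this as an assignment problem: match each worker to one task.
Optimal: Farahani→Task T5 (43 min), Ghosh→Task T7 (64 min), Petrov→Task T2 (23 min), Osei→Task T4 (31 min) — total 43+64+23+31 = 161 min.
Column-greedy (each task in turn goes to its cheapest remaining worker) gives 178 min, worse by 17.
Checked against all permutations: 161 min is optimal.

Min total: 161 min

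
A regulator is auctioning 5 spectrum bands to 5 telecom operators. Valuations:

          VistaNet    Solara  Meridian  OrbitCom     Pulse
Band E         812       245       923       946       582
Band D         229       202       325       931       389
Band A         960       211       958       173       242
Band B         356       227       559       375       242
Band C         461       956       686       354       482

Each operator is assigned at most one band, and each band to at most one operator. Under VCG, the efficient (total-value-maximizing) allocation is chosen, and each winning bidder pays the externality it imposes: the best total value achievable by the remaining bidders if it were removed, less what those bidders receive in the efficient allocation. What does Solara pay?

Solara pays $240M.

Efficient allocation: VistaNet→Band A ($960M), Solara→Band C ($956M), Meridian→Band E ($923M), OrbitCom→Band D ($931M), Pulse→Band B ($242M); total welfare W = $4012M.
Solara receives Band C at value $956M, so the others get W − 956 = $3056M.
Without Solara: best allocation of the remaining 4 bidders over all 5 bands is VistaNet→Band A ($960M), Meridian→Band E ($923M), OrbitCom→Band D ($931M), Pulse→Band C ($482M), total $3296M.
VCG payment = (others' best without Solara) − (others' welfare with Solara) = 3296 − 3056 = $240M.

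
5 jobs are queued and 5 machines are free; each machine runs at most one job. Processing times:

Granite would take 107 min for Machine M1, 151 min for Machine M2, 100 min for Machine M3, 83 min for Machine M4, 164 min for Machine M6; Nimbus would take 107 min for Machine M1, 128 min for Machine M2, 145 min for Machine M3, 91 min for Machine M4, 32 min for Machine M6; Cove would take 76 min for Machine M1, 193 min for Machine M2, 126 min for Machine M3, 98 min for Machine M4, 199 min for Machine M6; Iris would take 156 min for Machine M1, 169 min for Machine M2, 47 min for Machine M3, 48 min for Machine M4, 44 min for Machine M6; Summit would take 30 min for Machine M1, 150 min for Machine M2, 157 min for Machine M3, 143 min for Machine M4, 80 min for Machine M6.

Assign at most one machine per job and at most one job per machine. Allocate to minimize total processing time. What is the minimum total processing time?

Optimal: Granite→Machine M2 (151 min), Nimbus→Machine M6 (32 min), Cove→Machine M4 (98 min), Iris→Machine M3 (47 min), Summit→Machine M1 (30 min) — total 151+32+98+47+30 = 358 min.
Row-greedy (each job in turn takes its cheapest remaining machine) gives 388 min, worse by 30.

Minimum total: 358 min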